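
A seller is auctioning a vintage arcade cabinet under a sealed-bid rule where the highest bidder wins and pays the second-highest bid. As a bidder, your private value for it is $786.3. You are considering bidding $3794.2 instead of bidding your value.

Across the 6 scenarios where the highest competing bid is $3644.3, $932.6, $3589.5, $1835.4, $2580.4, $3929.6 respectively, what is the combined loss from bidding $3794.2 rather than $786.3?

$8650.7

The deviation costs you only when the competing bid falls strictly between $786.3 and $3794.2; elsewhere both bids give the same outcome.
$3644.3: truthful payoff $0, deviation payoff −$2858 → loss $2858.
$932.6: truthful payoff $0, deviation payoff −$146.3 → loss $146.3.
$3589.5: truthful payoff $0, deviation payoff −$2803.2 → loss $2803.2.
$1835.4: truthful payoff $0, deviation payoff −$1049.1 → loss $1049.1.
$2580.4: truthful payoff $0, deviation payoff −$1794.1 → loss $1794.1.
$3929.6: outcomes coincide → loss $0.
Total loss = $2858 + $146.3 + $2803.2 + $1049.1 + $1794.1 = $8650.7.
Because the price is fixed by the runner-up's bid, deviating from your value can only change a good outcome into a bad one — never the reverse.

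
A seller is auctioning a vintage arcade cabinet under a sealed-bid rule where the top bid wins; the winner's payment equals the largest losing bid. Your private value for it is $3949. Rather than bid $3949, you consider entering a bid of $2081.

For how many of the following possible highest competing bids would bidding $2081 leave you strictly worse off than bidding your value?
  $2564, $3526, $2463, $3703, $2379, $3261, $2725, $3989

The deviation hurts exactly when the highest competing bid lies strictly between $2081 and $3949 — underbidding then forfeits a profitable win.
$2564: inside the interval → strictly worse (loss $1385).
$3526: inside the interval → strictly worse (loss $423).
$2463: inside the interval → strictly worse (loss $1486).
$3703: inside the interval → strictly worse (loss $246).
$2379: inside the interval → strictly worse (loss $1570).
$3261: inside the interval → strictly worse (loss $688).
$2725: inside the interval → strictly worse (loss $1224).
$3989: above both → same outcome either way.
Count: 7.

7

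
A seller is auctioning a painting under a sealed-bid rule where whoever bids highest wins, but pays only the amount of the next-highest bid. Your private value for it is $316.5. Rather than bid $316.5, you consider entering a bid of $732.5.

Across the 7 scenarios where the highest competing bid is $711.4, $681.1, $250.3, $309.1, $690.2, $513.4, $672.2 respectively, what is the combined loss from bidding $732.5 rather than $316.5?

$1685.8

The deviation costs you only when the competing bid falls strictly between $316.5 and $732.5; elsewhere both bids give the same outcome.
$711.4: truthful payoff $0, deviation payoff −$394.9 → loss $394.9.
$681.1: truthful payoff $0, deviation payoff −$364.6 → loss $364.6.
$250.3: outcomes coincide → loss $0.
$309.1: outcomes coincide → loss $0.
$690.2: truthful payoff $0, deviation payoff −$373.7 → loss $373.7.
$513.4: truthful payoff $0, deviation payoff −$196.9 → loss $196.9.
$672.2: truthful payoff $0, deviation payoff −$355.7 → loss $355.7.
Total loss = $394.9 + $364.6 + $373.7 + $196.9 + $355.7 = $1685.8.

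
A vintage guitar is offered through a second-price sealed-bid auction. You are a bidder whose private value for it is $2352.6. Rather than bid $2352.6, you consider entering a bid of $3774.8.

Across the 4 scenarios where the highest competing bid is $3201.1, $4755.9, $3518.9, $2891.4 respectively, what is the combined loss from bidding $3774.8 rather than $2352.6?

$2553.6

The deviation costs you only when the competing bid falls strictly between $2352.6 and $3774.8; elsewhere both bids give the same outcome.
$3201.1: truthful payoff $0, deviation payoff −$848.5 → loss $848.5.
$4755.9: outcomes coincide → loss $0.
$3518.9: truthful payoff $0, deviation payoff −$1166.3 → loss $1166.3.
$2891.4: truthful payoff $0, deviation payoff −$538.8 → loss $538.8.
Total loss = $848.5 + $1166.3 + $538.8 = $2553.6.
In a second-price auction your bid sets only whether you win, not what you pay, so bidding your true value is weakly dominant.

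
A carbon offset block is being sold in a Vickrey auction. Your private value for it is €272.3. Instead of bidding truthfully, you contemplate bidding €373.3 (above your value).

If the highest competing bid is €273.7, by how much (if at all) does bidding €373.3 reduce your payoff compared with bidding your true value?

Bidding your value €272.3: you lose (since €272.3 < €273.7). Payoff €0.
Bidding €373.3: you win and pay €273.7. Payoff €272.3 − €273.7 = −€1.4.
The competing bid €273.7 lies between your value and your inflated bid, so overbidding wins an item priced above your value.
Loss from deviating = €0 − (−€1.4) = €1.4.

€1.4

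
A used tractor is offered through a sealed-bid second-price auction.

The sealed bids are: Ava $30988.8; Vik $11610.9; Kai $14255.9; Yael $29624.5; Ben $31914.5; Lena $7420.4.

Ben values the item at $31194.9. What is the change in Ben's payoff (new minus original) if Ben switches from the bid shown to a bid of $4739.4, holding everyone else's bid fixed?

The highest bid among the other bidders is $30988.8; Ben's bid doesn't change that.
Original bid $31914.5: Ben is highest, pays the top rival bid $30988.8; payoff $31194.9 − $30988.8 = $206.1.
Alternative bid $4739.4: Ben is not highest (top rival bid is $30988.8); payoff $0.
Change in payoff = $0 − ($206.1) = −$206.1.

−$206.1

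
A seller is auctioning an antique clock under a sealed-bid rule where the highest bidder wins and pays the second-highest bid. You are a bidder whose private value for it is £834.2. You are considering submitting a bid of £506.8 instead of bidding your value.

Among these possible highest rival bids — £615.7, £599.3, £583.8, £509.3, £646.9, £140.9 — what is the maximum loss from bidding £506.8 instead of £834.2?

£324.9

£615.7: truthful gives £218.5, deviation gives £0 → loss £218.5.
£599.3: truthful gives £234.9, deviation gives £0 → loss £234.9.
£583.8: truthful gives £250.4, deviation gives £0 → loss £250.4.
£509.3: truthful gives £324.9, deviation gives £0 → loss £324.9.
£646.9: truthful gives £187.3, deviation gives £0 → loss £187.3.
£140.9: same outcome either way → loss £0.
Maximum loss: £324.9.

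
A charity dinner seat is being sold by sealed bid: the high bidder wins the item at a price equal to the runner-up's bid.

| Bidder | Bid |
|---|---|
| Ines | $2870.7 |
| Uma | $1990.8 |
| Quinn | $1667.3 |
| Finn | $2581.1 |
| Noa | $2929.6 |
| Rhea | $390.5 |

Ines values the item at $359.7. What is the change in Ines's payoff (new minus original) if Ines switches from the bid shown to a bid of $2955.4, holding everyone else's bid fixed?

The highest bid among the other bidders is $2929.6; Ines's bid doesn't change that.
Original bid $2870.7: Ines is not highest (top rival bid is $2929.6); payoff $0.
Alternative bid $2955.4: Ines is highest, pays the top rival bid $2929.6; payoff $359.7 − $2929.6 = −$2569.9.
Change in payoff = −$2569.9 − ($0) = −$2569.9.

−$2569.9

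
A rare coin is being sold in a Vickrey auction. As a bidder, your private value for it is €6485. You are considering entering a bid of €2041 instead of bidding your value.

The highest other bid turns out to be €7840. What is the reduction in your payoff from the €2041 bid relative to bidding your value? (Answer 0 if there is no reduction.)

Bidding your value €6485: you lose (since €6485 < €7840). Payoff €0.
Bidding €2041: you lose. Payoff €0.
Difference = €0 − €0 = €0; both bids lead to the same outcome because the competing bid is above both your value and your alternative bid.

€0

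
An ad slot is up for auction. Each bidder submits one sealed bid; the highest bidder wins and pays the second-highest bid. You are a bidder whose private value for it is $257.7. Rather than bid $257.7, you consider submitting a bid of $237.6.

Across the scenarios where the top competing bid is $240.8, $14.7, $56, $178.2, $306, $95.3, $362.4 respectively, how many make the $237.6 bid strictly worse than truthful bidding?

The deviation hurts exactly when the highest competing bid lies strictly between $237.6 and $257.7 — underbidding then forfeits a profitable win.
$240.8: inside the interval → strictly worse (loss $16.9).
$14.7: below both → same outcome either way.
$56: below both → same outcome either way.
$178.2: below both → same outcome either way.
$306: above both → same outcome either way.
$95.3: below both → same outcome either way.
$362.4: above both → same outcome either way.
Count: 1.

1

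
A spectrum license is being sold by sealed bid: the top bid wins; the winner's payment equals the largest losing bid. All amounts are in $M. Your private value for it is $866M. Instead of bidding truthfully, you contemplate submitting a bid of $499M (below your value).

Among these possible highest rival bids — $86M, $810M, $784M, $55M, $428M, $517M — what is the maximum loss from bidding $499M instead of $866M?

$349M

$86M: same outcome either way → loss $0M.
$810M: truthful gives $56M, deviation gives $0M → loss $56M.
$784M: truthful gives $82M, deviation gives $0M → loss $82M.
$55M: same outcome either way → loss $0M.
$428M: same outcome either way → loss $0M.
$517M: truthful gives $349M, deviation gives $0M → loss $349M.
Maximum loss: $349M.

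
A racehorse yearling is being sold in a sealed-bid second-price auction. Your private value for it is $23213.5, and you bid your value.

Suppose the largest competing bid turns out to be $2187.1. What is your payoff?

Your bid $23213.5 exceeds the highest competing bid $2187.1, so you win.
In a second-price auction the winner pays the second-highest bid, $2187.1.
Payoff = value − price = $23213.5 − $2187.1 = $21026.4.

$21026.4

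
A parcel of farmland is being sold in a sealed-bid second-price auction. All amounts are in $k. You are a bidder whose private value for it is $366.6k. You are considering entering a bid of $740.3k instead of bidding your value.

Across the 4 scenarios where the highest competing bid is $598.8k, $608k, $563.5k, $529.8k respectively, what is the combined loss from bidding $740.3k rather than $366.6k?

The deviation costs you only when the competing bid falls strictly between $366.6k and $740.3k; elsewhere both bids give the same outcome.
$598.8k: truthful payoff $0k, deviation payoff −$232.2k → loss $232.2k.
$608k: truthful payoff $0k, deviation payoff −$241.4k → loss $241.4k.
$563.5k: truthful payoff $0k, deviation payoff −$196.9k → loss $196.9k.
$529.8k: truthful payoff $0k, deviation payoff −$163.2k → loss $163.2k.
Total loss = $232.2k + $241.4k + $196.9k + $163.2k = $833.7k.
In a second-price auction your bid sets only whether you win, not what you pay, so bidding your true value is weakly dominant.

$833.7k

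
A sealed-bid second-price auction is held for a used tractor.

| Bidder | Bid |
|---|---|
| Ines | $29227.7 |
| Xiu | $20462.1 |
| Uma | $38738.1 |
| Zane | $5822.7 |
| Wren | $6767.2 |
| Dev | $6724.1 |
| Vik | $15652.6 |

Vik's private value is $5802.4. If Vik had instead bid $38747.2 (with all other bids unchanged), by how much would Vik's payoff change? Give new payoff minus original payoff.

The highest bid among the other bidders is $38738.1; Vik's bid doesn't change that.
Original bid $15652.6: Vik is not highest (top rival bid is $38738.1); payoff $0.
Alternative bid $38747.2: Vik is highest, pays the top rival bid $38738.1; payoff $5802.4 − $38738.1 = −$32935.7.
Change in payoff = −$32935.7 − ($0) = −$32935.7.

−$32935.7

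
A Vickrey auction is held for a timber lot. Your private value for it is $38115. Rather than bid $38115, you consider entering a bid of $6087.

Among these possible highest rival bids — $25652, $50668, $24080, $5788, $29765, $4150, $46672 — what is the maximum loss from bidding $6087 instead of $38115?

$25652: truthful gives $12463, deviation gives $0 → loss $12463.
$50668: same outcome either way → loss $0.
$24080: truthful gives $14035, deviation gives $0 → loss $14035.
$5788: same outcome either way → loss $0.
$29765: truthful gives $8350, deviation gives $0 → loss $8350.
$4150: same outcome either way → loss $0.
$46672: same outcome either way → loss $0.
Maximum loss: $14035.

$14035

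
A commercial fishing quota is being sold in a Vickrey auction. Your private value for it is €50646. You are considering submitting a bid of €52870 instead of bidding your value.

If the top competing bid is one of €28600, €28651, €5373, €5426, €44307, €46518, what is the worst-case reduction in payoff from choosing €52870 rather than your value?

€0

€28600: same outcome either way → loss €0.
€28651: same outcome either way → loss €0.
€5373: same outcome either way → loss €0.
€5426: same outcome either way → loss €0.
€44307: same outcome either way → loss €0.
€46518: same outcome either way → loss €0.
Maximum loss: €0.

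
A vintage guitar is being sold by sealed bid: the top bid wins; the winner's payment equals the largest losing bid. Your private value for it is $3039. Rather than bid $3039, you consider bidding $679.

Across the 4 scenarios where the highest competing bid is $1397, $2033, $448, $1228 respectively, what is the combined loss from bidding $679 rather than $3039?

$4459

The deviation costs you only when the competing bid falls strictly between $679 and $3039; elsewhere both bids give the same outcome.
$1397: truthful payoff $1642, deviation payoff $0 → loss $1642.
$2033: truthful payoff $1006, deviation payoff $0 → loss $1006.
$448: outcomes coincide → loss $0.
$1228: truthful payoff $1811, deviation payoff $0 → loss $1811.
Total loss = $1642 + $1006 + $1811 = $4459.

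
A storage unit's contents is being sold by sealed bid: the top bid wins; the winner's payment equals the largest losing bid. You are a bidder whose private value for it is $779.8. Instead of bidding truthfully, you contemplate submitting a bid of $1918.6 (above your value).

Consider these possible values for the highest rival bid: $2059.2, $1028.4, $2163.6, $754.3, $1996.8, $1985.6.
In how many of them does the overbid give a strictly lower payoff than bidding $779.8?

1

The deviation hurts exactly when the highest competing bid lies strictly between $779.8 and $1918.6 — overbidding then wins at a price above your value.
$2059.2: above both → same outcome either way.
$1028.4: inside the interval → strictly worse (loss $248.6).
$2163.6: above both → same outcome either way.
$754.3: below both → same outcome either way.
$1996.8: above both → same outcome either way.
$1985.6: above both → same outcome either way.
Count: 1.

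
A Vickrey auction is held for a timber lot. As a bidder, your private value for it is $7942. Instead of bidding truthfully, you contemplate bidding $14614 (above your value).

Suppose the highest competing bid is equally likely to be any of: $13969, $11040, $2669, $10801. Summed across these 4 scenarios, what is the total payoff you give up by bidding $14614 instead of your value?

$11984

The deviation costs you only when the competing bid falls strictly between $7942 and $14614; elsewhere both bids give the same outcome.
$13969: truthful payoff $0, deviation payoff −$6027 → loss $6027.
$11040: truthful payoff $0, deviation payoff −$3098 → loss $3098.
$2669: outcomes coincide → loss $0.
$10801: truthful payoff $0, deviation payoff −$2859 → loss $2859.
Total loss = $6027 + $3098 + $2859 = $11984.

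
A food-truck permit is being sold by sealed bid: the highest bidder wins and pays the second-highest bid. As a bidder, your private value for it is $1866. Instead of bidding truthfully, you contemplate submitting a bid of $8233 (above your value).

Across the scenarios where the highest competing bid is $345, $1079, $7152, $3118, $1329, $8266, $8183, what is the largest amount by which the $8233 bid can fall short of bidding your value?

$6317

$345: same outcome either way → loss $0.
$1079: same outcome either way → loss $0.
$7152: truthful gives $0, deviation gives −$5286 → loss $5286.
$3118: truthful gives $0, deviation gives −$1252 → loss $1252.
$1329: same outcome either way → loss $0.
$8266: same outcome either way → loss $0.
$8183: truthful gives $0, deviation gives −$6317 → loss $6317.
Maximum loss: $6317.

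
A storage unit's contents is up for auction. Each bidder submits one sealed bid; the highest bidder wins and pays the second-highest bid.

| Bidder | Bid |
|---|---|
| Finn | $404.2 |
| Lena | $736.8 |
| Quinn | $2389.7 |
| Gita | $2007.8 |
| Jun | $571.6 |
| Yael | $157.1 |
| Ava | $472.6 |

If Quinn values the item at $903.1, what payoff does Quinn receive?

−$1104.7

Highest bid: Quinn at $2389.7, so Quinn wins.
Second-highest bid: Gita at $2007.8 — that is the price the winner pays.
Quinn's payoff = value − price = $903.1 − $2007.8 = −$1104.7.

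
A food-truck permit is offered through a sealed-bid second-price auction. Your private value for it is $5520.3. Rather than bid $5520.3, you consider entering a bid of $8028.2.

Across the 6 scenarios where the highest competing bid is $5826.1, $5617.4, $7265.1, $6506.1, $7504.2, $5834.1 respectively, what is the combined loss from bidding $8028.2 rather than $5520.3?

The deviation costs you only when the competing bid falls strictly between $5520.3 and $8028.2; elsewhere both bids give the same outcome.
$5826.1: truthful payoff $0, deviation payoff −$305.8 → loss $305.8.
$5617.4: truthful payoff $0, deviation payoff −$97.1 → loss $97.1.
$7265.1: truthful payoff $0, deviation payoff −$1744.8 → loss $1744.8.
$6506.1: truthful payoff $0, deviation payoff −$985.8 → loss $985.8.
$7504.2: truthful payoff $0, deviation payoff −$1983.9 → loss $1983.9.
$5834.1: truthful payoff $0, deviation payoff −$313.8 → loss $313.8.
Total loss = $305.8 + $97.1 + $1744.8 + $985.8 + $1983.9 + $313.8 = $5431.2.
Truthful bidding weakly dominates here: raising your bid can only win items priced above your value, and lowering it can only forfeit items priced below.

$5431.2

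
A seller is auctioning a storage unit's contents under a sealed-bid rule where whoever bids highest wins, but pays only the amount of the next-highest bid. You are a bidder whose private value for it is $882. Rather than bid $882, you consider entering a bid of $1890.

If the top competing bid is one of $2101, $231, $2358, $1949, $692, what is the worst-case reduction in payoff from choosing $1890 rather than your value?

$0

$2101: same outcome either way → loss $0.
$231: same outcome either way → loss $0.
$2358: same outcome either way → loss $0.
$1949: same outcome either way → loss $0.
$692: same outcome either way → loss $0.
Maximum loss: $0.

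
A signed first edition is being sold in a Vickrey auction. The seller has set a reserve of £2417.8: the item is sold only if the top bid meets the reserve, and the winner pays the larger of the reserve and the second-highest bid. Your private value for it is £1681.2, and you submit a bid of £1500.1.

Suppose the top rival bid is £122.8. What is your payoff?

Your bid £1500.1 is the highest bid but falls below the reserve £2417.8, so the item goes unsold. Payoff £0.

£0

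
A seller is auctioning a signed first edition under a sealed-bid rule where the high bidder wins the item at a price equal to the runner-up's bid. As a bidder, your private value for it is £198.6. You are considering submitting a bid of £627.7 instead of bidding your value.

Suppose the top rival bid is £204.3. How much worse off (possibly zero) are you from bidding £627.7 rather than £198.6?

Bidding your value £198.6: you lose (since £198.6 < £204.3). Payoff £0.
Bidding £627.7: you win and pay £204.3. Payoff £198.6 − £204.3 = −£5.7.
The competing bid £204.3 lies between your value and your inflated bid, so overbidding wins an item priced above your value.
Loss from deviating = £0 − (−£5.7) = £5.7.

£5.7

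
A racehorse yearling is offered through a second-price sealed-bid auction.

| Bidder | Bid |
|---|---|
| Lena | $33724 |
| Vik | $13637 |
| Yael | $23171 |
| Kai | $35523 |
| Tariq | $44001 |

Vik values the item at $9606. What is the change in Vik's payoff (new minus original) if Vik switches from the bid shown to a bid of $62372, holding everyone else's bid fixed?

The highest bid among the other bidders is $44001; Vik's bid doesn't change that.
Original bid $13637: Vik is not highest (top rival bid is $44001); payoff $0.
Alternative bid $62372: Vik is highest, pays the top rival bid $44001; payoff $9606 − $44001 = −$34395.
Change in payoff = −$34395 − ($0) = −$34395.

−$34395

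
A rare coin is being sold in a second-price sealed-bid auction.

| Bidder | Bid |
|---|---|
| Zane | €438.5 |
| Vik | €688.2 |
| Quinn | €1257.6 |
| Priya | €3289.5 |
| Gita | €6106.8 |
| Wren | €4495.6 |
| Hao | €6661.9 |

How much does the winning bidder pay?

Highest bid: Hao at €6661.9, so Hao wins.
Second-highest bid: Gita at €6106.8 — that is the price the winner pays.

€6106.8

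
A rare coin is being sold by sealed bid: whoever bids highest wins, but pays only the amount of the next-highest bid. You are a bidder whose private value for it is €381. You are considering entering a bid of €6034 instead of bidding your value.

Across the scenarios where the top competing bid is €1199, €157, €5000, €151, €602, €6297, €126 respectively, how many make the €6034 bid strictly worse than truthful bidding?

3

The deviation hurts exactly when the highest competing bid lies strictly between €381 and €6034 — overbidding then wins at a price above your value.
€1199: inside the interval → strictly worse (loss €818).
€157: below both → same outcome either way.
€5000: inside the interval → strictly worse (loss €4619).
€151: below both → same outcome either way.
€602: inside the interval → strictly worse (loss €221).
€6297: above both → same outcome either way.
€126: below both → same outcome either way.
Count: 3.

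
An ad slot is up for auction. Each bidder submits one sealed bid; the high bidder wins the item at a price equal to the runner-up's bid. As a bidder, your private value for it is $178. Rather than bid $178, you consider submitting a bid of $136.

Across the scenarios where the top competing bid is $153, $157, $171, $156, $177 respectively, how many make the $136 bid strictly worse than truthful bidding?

5

The deviation hurts exactly when the highest competing bid lies strictly between $136 and $178 — underbidding then forfeits a profitable win.
$153: inside the interval → strictly worse (loss $25).
$157: inside the interval → strictly worse (loss $21).
$171: inside the interval → strictly worse (loss $7).
$156: inside the interval → strictly worse (loss $22).
$177: inside the interval → strictly worse (loss $1).
Count: 5.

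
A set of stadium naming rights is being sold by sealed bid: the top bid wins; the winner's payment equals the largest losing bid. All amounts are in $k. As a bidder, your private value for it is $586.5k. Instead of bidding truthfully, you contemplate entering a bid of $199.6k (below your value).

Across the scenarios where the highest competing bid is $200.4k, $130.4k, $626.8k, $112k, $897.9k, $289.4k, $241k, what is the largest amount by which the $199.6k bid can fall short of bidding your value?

$200.4k: truthful gives $386.1k, deviation gives $0k → loss $386.1k.
$130.4k: same outcome either way → loss $0k.
$626.8k: same outcome either way → loss $0k.
$112k: same outcome either way → loss $0k.
$897.9k: same outcome either way → loss $0k.
$289.4k: truthful gives $297.1k, deviation gives $0k → loss $297.1k.
$241k: truthful gives $345.5k, deviation gives $0k → loss $345.5k.
Maximum loss: $386.1k.

$386.1k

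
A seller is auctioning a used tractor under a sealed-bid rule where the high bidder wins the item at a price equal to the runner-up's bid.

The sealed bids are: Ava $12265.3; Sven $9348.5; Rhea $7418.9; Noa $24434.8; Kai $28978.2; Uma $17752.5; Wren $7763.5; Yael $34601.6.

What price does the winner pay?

$28978.2

Highest bid: Yael at $34601.6, so Yael wins.
Second-highest bid: Kai at $28978.2 — that is the price the winner pays.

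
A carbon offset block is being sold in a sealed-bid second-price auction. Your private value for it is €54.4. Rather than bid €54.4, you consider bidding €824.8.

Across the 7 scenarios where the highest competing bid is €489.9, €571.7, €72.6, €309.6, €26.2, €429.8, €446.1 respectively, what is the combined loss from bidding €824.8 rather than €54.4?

The deviation costs you only when the competing bid falls strictly between €54.4 and €824.8; elsewhere both bids give the same outcome.
€489.9: truthful payoff €0, deviation payoff −€435.5 → loss €435.5.
€571.7: truthful payoff €0, deviation payoff −€517.3 → loss €517.3.
€72.6: truthful payoff €0, deviation payoff −€18.2 → loss €18.2.
€309.6: truthful payoff €0, deviation payoff −€255.2 → loss €255.2.
€26.2: outcomes coincide → loss €0.
€429.8: truthful payoff €0, deviation payoff −€375.4 → loss €375.4.
€446.1: truthful payoff €0, deviation payoff −€391.7 → loss €391.7.
Total loss = €435.5 + €517.3 + €18.2 + €255.2 + €375.4 + €391.7 = €1993.3.

€1993.3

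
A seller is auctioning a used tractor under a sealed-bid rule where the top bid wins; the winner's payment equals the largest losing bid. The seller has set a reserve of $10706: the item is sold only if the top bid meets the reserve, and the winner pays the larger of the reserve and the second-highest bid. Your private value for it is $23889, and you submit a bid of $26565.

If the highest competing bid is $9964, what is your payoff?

Your bid $26565 is the highest and exceeds the reserve.
Price = max(second-highest bid, reserve) = max($9964, $10706) = $10706.
Payoff = $23889 − $10706 = $13183.

$13183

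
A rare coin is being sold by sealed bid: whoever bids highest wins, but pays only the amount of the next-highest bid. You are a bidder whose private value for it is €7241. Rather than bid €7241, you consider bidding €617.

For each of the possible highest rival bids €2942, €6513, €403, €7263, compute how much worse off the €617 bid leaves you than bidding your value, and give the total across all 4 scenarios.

€5027

The deviation costs you only when the competing bid falls strictly between €617 and €7241; elsewhere both bids give the same outcome.
€2942: truthful payoff €4299, deviation payoff €0 → loss €4299.
€6513: truthful payoff €728, deviation payoff €0 → loss €728.
€403: outcomes coincide → loss €0.
€7263: outcomes coincide → loss €0.
Total loss = €4299 + €728 = €5027.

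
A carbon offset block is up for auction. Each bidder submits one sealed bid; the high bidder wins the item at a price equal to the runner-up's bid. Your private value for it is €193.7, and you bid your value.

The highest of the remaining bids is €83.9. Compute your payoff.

€109.8

Your bid €193.7 exceeds the highest competing bid €83.9, so you win.
In a second-price auction the winner pays the second-highest bid, €83.9.
Payoff = value − price = €193.7 − €83.9 = €109.8.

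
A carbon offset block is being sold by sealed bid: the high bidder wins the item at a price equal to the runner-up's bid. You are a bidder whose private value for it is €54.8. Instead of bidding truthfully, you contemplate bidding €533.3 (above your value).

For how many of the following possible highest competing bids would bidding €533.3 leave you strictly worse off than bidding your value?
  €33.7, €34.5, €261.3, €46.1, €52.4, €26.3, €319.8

The deviation hurts exactly when the highest competing bid lies strictly between €54.8 and €533.3 — overbidding then wins at a price above your value.
€33.7: below both → same outcome either way.
€34.5: below both → same outcome either way.
€261.3: inside the interval → strictly worse (loss €206.5).
€46.1: below both → same outcome either way.
€52.4: below both → same outcome either way.
€26.3: below both → same outcome either way.
€319.8: inside the interval → strictly worse (loss €265).
Count: 2.

2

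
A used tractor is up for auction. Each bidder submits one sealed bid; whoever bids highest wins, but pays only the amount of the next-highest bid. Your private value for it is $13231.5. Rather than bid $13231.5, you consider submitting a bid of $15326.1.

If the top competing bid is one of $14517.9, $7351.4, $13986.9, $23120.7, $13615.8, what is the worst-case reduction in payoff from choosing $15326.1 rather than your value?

$14517.9: truthful gives $0, deviation gives −$1286.4 → loss $1286.4.
$7351.4: same outcome either way → loss $0.
$13986.9: truthful gives $0, deviation gives −$755.4 → loss $755.4.
$23120.7: same outcome either way → loss $0.
$13615.8: truthful gives $0, deviation gives −$384.3 → loss $384.3.
Maximum loss: $1286.4.

$1286.4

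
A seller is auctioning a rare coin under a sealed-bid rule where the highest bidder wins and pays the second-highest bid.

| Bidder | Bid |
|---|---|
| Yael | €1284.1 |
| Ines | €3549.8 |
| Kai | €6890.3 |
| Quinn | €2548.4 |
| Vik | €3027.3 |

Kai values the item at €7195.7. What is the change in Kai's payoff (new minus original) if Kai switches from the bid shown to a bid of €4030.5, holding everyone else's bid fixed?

The highest bid among the other bidders is €3549.8; Kai's bid doesn't change that.
Original bid €6890.3: Kai is highest, pays the top rival bid €3549.8; payoff €7195.7 − €3549.8 = €3645.9.
Alternative bid €4030.5: Kai is highest, pays the top rival bid €3549.8; payoff €7195.7 − €3549.8 = €3645.9.
Change in payoff = €3645.9 − (€3645.9) = €0.

€0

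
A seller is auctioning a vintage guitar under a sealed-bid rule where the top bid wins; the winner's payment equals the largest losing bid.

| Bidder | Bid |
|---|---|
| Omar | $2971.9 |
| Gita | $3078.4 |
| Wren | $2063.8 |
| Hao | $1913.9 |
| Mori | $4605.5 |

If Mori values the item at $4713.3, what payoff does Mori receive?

$1634.9

Highest bid: Mori at $4605.5, so Mori wins.
Second-highest bid: Gita at $3078.4 — that is the price the winner pays.
Mori's payoff = value − price = $4713.3 − $3078.4 = $1634.9.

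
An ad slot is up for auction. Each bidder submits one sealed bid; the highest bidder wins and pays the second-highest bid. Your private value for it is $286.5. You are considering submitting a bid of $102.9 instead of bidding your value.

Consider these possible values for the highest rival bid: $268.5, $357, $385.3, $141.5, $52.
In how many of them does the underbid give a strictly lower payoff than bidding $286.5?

2

The deviation hurts exactly when the highest competing bid lies strictly between $102.9 and $286.5 — underbidding then forfeits a profitable win.
$268.5: inside the interval → strictly worse (loss $18).
$357: above both → same outcome either way.
$385.3: above both → same outcome either way.
$141.5: inside the interval → strictly worse (loss $145).
$52: below both → same outcome either way.
Count: 2.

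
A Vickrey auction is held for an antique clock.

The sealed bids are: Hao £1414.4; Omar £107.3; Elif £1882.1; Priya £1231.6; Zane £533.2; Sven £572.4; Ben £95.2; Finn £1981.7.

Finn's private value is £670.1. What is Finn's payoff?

−£1212

Highest bid: Finn at £1981.7, so Finn wins.
Second-highest bid: Elif at £1882.1 — that is the price the winner pays.
Finn's payoff = value − price = £670.1 − £1882.1 = −£1212.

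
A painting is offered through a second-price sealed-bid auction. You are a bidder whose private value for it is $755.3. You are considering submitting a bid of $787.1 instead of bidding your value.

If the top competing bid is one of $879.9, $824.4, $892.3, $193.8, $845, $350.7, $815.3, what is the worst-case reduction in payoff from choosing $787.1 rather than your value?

$0

$879.9: same outcome either way → loss $0.
$824.4: same outcome either way → loss $0.
$892.3: same outcome either way → loss $0.
$193.8: same outcome either way → loss $0.
$845: same outcome either way → loss $0.
$350.7: same outcome either way → loss $0.
$815.3: same outcome either way → loss $0.
Maximum loss: $0.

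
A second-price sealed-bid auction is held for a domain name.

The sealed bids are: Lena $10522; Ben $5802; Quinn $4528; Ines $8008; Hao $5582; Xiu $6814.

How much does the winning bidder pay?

Highest bid: Lena at $10522, so Lena wins.
Second-highest bid: Ines at $8008 — that is the price the winner pays.

$8008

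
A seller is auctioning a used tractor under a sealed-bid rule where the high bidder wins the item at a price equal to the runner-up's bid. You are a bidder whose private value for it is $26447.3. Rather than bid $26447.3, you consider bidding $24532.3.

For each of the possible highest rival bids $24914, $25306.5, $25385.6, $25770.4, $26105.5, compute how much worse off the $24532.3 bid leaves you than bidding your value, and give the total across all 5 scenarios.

$4754.5

The deviation costs you only when the competing bid falls strictly between $24532.3 and $26447.3; elsewhere both bids give the same outcome.
$24914: truthful payoff $1533.3, deviation payoff $0 → loss $1533.3.
$25306.5: truthful payoff $1140.8, deviation payoff $0 → loss $1140.8.
$25385.6: truthful payoff $1061.7, deviation payoff $0 → loss $1061.7.
$25770.4: truthful payoff $676.9, deviation payoff $0 → loss $676.9.
$26105.5: truthful payoff $341.8, deviation payoff $0 → loss $341.8.
Total loss = $1533.3 + $1140.8 + $1061.7 + $676.9 + $341.8 = $4754.5.
Truthful bidding weakly dominates here: raising your bid can only win items priced above your value, and lowering it can only forfeit items priced below.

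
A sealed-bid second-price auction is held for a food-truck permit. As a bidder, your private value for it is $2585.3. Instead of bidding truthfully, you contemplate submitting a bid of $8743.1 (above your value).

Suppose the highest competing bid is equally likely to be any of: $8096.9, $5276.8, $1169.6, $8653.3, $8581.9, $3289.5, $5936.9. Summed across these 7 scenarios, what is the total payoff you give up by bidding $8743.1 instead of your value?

$24323.5

The deviation costs you only when the competing bid falls strictly between $2585.3 and $8743.1; elsewhere both bids give the same outcome.
$8096.9: truthful payoff $0, deviation payoff −$5511.6 → loss $5511.6.
$5276.8: truthful payoff $0, deviation payoff −$2691.5 → loss $2691.5.
$1169.6: outcomes coincide → loss $0.
$8653.3: truthful payoff $0, deviation payoff −$6068 → loss $6068.
$8581.9: truthful payoff $0, deviation payoff −$5996.6 → loss $5996.6.
$3289.5: truthful payoff $0, deviation payoff −$704.2 → loss $704.2.
$5936.9: truthful payoff $0, deviation payoff −$3351.6 → loss $3351.6.
Total loss = $5511.6 + $2691.5 + $6068 + $5996.6 + $704.2 + $3351.6 = $24323.5.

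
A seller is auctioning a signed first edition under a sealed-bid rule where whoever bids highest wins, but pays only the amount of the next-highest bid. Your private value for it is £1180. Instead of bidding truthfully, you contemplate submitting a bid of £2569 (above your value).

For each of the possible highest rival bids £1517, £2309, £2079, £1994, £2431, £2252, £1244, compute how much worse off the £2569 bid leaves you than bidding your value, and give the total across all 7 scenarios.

£5566

The deviation costs you only when the competing bid falls strictly between £1180 and £2569; elsewhere both bids give the same outcome.
£1517: truthful payoff £0, deviation payoff −£337 → loss £337.
£2309: truthful payoff £0, deviation payoff −£1129 → loss £1129.
£2079: truthful payoff £0, deviation payoff −£899 → loss £899.
£1994: truthful payoff £0, deviation payoff −£814 → loss £814.
£2431: truthful payoff £0, deviation payoff −£1251 → loss £1251.
£2252: truthful payoff £0, deviation payoff −£1072 → loss £1072.
£1244: truthful payoff £0, deviation payoff −£64 → loss £64.
Total loss = £337 + £1129 + £899 + £814 + £1251 + £1072 + £64 = £5566.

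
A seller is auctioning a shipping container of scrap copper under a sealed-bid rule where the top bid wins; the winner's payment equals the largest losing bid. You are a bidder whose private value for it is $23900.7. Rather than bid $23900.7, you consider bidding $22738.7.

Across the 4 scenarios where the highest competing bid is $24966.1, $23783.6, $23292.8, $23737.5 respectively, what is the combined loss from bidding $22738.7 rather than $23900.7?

The deviation costs you only when the competing bid falls strictly between $22738.7 and $23900.7; elsewhere both bids give the same outcome.
$24966.1: outcomes coincide → loss $0.
$23783.6: truthful payoff $117.1, deviation payoff $0 → loss $117.1.
$23292.8: truthful payoff $607.9, deviation payoff $0 → loss $607.9.
$23737.5: truthful payoff $163.2, deviation payoff $0 → loss $163.2.
Total loss = $117.1 + $607.9 + $163.2 = $888.2.
Truthful bidding weakly dominates here: raising your bid can only win items priced above your value, and lowering it can only forfeit items priced below.

$888.2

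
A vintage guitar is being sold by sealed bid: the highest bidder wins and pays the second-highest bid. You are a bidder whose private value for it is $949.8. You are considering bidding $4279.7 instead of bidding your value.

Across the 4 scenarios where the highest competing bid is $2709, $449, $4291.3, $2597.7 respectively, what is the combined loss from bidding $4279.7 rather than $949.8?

$3407.1

The deviation costs you only when the competing bid falls strictly between $949.8 and $4279.7; elsewhere both bids give the same outcome.
$2709: truthful payoff $0, deviation payoff −$1759.2 → loss $1759.2.
$449: outcomes coincide → loss $0.
$4291.3: outcomes coincide → loss $0.
$2597.7: truthful payoff $0, deviation payoff −$1647.9 → loss $1647.9.
Total loss = $1759.2 + $1647.9 = $3407.1.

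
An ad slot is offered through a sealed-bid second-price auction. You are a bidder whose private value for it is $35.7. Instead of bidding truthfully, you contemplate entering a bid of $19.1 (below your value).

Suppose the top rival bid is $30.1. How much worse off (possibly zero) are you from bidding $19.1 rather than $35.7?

Bidding your value $35.7: you win (since $35.7 > $30.1) and pay $30.1. Payoff $5.6.
Bidding $19.1: you lose. Payoff $0.
The competing bid $30.1 lies between your shaded bid and your value, so underbidding forfeits an item you could have won at a profitable price.
Loss from deviating = $5.6 − ($0) = $5.6.

$5.6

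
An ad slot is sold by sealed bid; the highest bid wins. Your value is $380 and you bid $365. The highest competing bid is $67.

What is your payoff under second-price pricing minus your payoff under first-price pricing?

You have the highest bid, so you win under either rule.
Second-price: pay $67 → payoff $313.
First-price: pay your own bid $365 → payoff $15.
Difference = $313 − ($15) = $298.

$298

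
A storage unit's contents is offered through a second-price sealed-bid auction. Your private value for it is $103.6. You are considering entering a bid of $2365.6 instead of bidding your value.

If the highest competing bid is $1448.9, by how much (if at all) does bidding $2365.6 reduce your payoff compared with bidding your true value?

$1345.3

Bidding your value $103.6: you lose (since $103.6 < $1448.9). Payoff $0.
Bidding $2365.6: you win and pay $1448.9. Payoff $103.6 − $1448.9 = −$1345.3.
The competing bid $1448.9 lies between your value and your inflated bid, so overbidding wins an item priced above your value.
Loss from deviating = $0 − (−$1345.3) = $1345.3.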